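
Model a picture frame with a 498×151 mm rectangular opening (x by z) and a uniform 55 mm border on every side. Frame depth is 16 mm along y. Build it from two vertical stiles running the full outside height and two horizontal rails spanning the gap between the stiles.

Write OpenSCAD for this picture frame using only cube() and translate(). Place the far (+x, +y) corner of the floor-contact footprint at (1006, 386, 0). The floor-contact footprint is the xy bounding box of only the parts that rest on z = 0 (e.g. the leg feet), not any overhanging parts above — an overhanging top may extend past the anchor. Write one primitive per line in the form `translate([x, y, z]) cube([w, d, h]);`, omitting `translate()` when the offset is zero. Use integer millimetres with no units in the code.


translate([398, 370, 0]) cube([55, 16, 261]);
translate([951, 370, 0]) cube([55, 16, 261]);
translate([453, 370, 0]) cube([498, 16, 55]);
translate([453, 370, 206]) cube([498, 16, 55]);


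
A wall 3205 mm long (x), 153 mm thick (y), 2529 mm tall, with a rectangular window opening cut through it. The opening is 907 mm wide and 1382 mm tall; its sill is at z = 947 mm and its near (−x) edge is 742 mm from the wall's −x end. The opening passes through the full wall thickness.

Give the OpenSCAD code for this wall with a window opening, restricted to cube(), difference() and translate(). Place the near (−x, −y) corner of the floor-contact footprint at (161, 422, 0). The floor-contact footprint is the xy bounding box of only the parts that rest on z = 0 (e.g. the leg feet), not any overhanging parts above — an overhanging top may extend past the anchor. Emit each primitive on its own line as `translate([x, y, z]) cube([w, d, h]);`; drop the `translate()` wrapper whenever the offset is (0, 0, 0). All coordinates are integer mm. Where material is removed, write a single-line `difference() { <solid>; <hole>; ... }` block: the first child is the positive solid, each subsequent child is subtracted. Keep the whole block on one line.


difference() { translate([161, 422, 0]) cube([3205, 153, 2529]); translate([903, 422, 947]) cube([907, 153, 1382]); }


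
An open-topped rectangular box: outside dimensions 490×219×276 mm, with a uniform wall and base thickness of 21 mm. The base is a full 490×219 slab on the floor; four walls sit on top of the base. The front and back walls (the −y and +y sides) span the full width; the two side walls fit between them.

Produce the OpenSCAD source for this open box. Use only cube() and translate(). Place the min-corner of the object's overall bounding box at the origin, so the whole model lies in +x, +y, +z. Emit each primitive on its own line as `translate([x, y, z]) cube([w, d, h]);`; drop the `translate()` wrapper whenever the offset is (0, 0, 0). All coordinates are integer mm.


cube([490, 219, 21]);
translate([0, 0, 21]) cube([490, 21, 255]);
translate([0, 198, 21]) cube([490, 21, 255]);
translate([0, 21, 21]) cube([21, 177, 255]);
translate([469, 21, 21]) cube([21, 177, 255]);


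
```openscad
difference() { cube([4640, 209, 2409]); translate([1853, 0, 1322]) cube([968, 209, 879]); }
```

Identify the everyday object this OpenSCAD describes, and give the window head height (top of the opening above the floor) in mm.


A wall with a window opening. The window head height is 2201 mm.

A wall with a rectangular opening subtracted — a window. Sill at z = 1322, opening 879 mm tall, so the head is at 1322 + 879 = 2201 mm.


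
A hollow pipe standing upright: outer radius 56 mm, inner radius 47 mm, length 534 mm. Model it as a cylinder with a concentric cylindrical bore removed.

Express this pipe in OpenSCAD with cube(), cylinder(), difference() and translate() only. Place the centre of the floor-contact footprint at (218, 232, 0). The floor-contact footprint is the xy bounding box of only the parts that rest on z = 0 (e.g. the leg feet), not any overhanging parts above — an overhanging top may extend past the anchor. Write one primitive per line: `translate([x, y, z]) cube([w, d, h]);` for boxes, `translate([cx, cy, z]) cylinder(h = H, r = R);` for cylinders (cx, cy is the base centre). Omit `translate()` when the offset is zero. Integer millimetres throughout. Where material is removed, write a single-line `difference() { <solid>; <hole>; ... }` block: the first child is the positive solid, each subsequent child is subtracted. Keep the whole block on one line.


difference() { translate([218, 232, 0]) cylinder(h = 534, r = 56); translate([218, 232, 0]) cylinder(h = 534, r = 47); }


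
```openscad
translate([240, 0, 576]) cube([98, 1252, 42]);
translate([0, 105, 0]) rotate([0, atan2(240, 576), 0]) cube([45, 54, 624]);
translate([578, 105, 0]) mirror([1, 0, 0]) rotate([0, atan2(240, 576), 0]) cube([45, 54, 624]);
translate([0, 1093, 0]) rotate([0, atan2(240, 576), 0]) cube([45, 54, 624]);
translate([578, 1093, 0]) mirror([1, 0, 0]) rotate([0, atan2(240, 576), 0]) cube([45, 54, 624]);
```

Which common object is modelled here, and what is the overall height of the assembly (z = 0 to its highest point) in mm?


A sawhorse. The overall height is 618 mm.

A beam across two mirrored pairs of raked legs — a sawhorse. The beam's underside is at z = 576 (matching the legs' vertical rise in atan2(240, 576)) and the beam is 42 mm tall, so its top is at 576 + 42 = 618 mm. The raked legs top out at the beam's underside, so that is the highest point.


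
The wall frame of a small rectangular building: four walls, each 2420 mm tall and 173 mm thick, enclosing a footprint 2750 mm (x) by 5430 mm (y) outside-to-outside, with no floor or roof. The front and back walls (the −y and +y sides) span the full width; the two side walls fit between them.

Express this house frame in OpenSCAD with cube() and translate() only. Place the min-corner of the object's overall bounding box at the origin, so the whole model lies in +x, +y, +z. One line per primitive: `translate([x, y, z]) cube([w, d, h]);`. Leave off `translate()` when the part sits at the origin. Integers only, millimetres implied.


cube([2750, 173, 2420]);
translate([0, 5257, 0]) cube([2750, 173, 2420]);
translate([0, 173, 0]) cube([173, 5084, 2420]);
translate([2577, 173, 0]) cube([173, 5084, 2420]);


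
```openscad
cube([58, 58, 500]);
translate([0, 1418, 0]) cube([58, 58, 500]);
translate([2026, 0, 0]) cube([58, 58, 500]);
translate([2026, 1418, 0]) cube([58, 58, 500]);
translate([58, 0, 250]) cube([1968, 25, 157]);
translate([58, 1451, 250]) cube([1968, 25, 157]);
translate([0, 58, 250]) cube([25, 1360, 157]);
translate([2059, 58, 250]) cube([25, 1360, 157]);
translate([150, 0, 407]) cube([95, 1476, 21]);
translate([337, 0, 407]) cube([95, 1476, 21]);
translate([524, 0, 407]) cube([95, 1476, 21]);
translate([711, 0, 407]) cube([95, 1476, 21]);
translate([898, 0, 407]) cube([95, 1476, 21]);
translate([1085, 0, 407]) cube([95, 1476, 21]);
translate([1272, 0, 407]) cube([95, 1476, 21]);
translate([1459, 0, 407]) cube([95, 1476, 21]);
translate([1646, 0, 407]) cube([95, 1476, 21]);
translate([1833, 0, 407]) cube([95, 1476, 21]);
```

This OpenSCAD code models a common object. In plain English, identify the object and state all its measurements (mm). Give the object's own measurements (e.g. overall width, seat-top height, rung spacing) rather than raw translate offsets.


A bed frame 2084 mm long (x) by 1476 mm wide (y). Four 58×58 mm corner posts, 500 mm tall, at the corners of the footprint. Four rails of 25 mm thickness and 157 mm height run between adjacent posts with their undersides at z = 250 mm, their outer faces flush with the outside of the frame (the two x-running rails run between the posts' inner faces; the two y-running rails run between the posts' inner faces). 10 slats, each 95 mm wide (x) and 21 mm thick, lie across the top of the two x-running rails, running the full 1476 mm width of the frame in y; along x they sit between the end posts with a 92 mm gap after the −x posts and between neighbouring slats, leaving 98 mm before the +x posts.


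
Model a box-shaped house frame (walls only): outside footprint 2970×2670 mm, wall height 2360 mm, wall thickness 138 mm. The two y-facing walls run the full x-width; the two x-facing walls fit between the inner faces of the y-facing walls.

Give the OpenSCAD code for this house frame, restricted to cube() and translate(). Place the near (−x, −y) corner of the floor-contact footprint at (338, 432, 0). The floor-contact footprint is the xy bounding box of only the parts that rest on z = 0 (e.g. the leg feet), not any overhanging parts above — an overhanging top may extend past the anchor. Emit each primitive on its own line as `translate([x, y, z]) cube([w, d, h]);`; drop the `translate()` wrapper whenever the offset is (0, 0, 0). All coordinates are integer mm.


translate([338, 432, 0]) cube([2970, 138, 2360]);
translate([338, 2964, 0]) cube([2970, 138, 2360]);
translate([338, 570, 0]) cube([138, 2394, 2360]);
translate([3170, 570, 0]) cube([138, 2394, 2360]);


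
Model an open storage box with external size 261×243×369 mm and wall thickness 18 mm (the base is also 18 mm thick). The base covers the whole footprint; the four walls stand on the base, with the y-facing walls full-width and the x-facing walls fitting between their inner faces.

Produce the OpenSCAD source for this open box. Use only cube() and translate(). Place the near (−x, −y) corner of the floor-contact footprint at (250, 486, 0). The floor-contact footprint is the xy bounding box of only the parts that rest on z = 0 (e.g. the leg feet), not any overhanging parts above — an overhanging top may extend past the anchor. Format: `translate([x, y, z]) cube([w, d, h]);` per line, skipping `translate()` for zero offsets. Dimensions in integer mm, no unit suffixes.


translate([250, 486, 0]) cube([261, 243, 18]);
translate([250, 486, 18]) cube([261, 18, 351]);
translate([250, 711, 18]) cube([261, 18, 351]);
translate([250, 504, 18]) cube([18, 207, 351]);
translate([493, 504, 18]) cube([18, 207, 351]);


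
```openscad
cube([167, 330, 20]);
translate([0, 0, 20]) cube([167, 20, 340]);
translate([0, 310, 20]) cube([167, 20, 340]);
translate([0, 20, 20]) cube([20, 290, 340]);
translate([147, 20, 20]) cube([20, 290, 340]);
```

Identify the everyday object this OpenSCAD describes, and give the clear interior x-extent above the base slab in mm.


An open box. The internal width is 127 mm.

A 167×330 base slab with four walls standing on it — an open box. The base is 167 mm wide and the walls are 20 mm thick, so the internal width is 167 − 2 × 20 = 127 mm.


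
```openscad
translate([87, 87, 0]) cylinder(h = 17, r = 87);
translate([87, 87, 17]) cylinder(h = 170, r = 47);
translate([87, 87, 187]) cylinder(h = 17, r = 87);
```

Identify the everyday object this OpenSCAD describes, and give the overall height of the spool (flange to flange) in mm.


A spool. The overall height is 204 mm.

Three coaxial cylinders, large–small–large — a spool. Two 17 mm flanges and a 170 mm core give 17 + 170 + 17 = 204 mm.


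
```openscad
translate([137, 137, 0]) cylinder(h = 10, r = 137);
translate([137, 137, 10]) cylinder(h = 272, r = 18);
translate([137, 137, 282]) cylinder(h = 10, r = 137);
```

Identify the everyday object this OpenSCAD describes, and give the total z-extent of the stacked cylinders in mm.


A spool. The overall height is 292 mm.

Three coaxial cylinders, large–small–large — a spool. Two 10 mm flanges and a 272 mm core give 10 + 272 + 10 = 292 mm.


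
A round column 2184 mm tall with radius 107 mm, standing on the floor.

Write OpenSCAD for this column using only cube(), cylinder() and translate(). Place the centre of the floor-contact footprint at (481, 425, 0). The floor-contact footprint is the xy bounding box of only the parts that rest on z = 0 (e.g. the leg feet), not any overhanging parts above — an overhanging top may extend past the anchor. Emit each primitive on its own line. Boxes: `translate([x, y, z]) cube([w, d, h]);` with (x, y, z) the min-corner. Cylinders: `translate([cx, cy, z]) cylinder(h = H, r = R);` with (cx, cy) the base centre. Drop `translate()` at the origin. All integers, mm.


translate([481, 425, 0]) cylinder(h = 2184, r = 107);


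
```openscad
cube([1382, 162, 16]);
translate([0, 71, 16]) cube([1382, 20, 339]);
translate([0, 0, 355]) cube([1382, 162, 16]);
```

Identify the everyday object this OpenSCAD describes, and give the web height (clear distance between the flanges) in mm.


An I-beam. The web height is 339 mm.

Two wide flanges with a thin centred web — an I-beam. Overall 371 mm minus two 16 mm flanges gives a web of 371 − 2·16 = 339 mm.


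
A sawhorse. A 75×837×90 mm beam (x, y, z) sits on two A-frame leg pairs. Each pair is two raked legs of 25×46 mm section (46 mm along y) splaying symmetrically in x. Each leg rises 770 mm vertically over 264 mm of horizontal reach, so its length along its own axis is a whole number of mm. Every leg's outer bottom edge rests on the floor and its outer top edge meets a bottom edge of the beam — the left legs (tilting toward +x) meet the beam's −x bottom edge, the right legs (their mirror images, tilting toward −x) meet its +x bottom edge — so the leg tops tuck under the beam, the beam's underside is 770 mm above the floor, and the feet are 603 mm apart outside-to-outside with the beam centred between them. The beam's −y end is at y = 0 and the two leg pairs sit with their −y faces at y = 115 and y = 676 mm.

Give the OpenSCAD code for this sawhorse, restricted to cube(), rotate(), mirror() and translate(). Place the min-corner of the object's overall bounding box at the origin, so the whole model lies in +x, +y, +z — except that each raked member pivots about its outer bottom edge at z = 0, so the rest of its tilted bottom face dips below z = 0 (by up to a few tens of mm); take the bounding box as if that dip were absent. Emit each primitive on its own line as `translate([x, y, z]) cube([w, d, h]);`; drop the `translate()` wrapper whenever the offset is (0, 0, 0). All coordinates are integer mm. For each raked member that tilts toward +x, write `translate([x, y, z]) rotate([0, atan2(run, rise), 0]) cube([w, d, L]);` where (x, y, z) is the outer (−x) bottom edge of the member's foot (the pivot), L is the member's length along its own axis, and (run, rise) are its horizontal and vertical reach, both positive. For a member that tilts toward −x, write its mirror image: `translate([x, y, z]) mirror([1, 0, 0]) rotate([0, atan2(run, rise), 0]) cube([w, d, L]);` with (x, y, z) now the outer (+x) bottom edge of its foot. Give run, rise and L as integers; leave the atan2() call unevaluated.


// leg length = √(264² + 770²) = 814
// right-leg outer foot x = 2·264 + 75 = 603
// beam min-corner = (264, 0, 770)
translate([264, 0, 770]) cube([75, 837, 90]);
translate([0, 115, 0]) rotate([0, atan2(264, 770), 0]) cube([25, 46, 814]);
translate([603, 115, 0]) mirror([1, 0, 0]) rotate([0, atan2(264, 770), 0]) cube([25, 46, 814]);
translate([0, 676, 0]) rotate([0, atan2(264, 770), 0]) cube([25, 46, 814]);
translate([603, 676, 0]) mirror([1, 0, 0]) rotate([0, atan2(264, 770), 0]) cube([25, 46, 814]);


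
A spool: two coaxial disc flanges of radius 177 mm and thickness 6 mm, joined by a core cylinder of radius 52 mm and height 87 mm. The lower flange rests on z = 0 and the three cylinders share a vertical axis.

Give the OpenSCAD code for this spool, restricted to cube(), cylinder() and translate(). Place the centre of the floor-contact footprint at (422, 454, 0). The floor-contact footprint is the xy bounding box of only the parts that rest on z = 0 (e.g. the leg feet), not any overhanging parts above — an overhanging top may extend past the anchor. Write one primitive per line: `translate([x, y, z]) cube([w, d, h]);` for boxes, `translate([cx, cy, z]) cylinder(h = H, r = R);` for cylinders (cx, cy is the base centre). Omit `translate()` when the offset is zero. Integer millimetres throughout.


translate([422, 454, 0]) cylinder(h = 6, r = 177);
translate([422, 454, 6]) cylinder(h = 87, r = 52);
translate([422, 454, 93]) cylinder(h = 6, r = 177);


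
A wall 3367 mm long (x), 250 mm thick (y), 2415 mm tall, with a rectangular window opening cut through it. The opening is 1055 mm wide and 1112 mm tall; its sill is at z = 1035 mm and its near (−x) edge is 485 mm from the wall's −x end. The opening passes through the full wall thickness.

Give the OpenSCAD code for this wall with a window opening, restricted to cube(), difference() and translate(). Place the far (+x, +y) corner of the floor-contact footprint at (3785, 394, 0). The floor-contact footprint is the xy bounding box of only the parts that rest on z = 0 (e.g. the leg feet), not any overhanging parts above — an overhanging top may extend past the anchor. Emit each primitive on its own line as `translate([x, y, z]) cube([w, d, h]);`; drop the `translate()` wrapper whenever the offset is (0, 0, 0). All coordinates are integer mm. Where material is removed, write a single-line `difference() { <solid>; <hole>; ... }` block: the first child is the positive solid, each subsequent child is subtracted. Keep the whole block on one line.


difference() { translate([418, 144, 0]) cube([3367, 250, 2415]); translate([903, 144, 1035]) cube([1055, 250, 1112]); }


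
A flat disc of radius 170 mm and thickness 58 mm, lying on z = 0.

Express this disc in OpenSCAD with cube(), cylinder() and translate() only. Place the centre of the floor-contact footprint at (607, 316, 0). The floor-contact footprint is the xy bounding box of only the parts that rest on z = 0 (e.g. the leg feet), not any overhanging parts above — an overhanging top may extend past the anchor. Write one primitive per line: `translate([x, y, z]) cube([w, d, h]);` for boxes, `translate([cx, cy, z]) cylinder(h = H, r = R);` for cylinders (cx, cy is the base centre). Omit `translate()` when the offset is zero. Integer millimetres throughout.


translate([607, 316, 0]) cylinder(h = 58, r = 170);


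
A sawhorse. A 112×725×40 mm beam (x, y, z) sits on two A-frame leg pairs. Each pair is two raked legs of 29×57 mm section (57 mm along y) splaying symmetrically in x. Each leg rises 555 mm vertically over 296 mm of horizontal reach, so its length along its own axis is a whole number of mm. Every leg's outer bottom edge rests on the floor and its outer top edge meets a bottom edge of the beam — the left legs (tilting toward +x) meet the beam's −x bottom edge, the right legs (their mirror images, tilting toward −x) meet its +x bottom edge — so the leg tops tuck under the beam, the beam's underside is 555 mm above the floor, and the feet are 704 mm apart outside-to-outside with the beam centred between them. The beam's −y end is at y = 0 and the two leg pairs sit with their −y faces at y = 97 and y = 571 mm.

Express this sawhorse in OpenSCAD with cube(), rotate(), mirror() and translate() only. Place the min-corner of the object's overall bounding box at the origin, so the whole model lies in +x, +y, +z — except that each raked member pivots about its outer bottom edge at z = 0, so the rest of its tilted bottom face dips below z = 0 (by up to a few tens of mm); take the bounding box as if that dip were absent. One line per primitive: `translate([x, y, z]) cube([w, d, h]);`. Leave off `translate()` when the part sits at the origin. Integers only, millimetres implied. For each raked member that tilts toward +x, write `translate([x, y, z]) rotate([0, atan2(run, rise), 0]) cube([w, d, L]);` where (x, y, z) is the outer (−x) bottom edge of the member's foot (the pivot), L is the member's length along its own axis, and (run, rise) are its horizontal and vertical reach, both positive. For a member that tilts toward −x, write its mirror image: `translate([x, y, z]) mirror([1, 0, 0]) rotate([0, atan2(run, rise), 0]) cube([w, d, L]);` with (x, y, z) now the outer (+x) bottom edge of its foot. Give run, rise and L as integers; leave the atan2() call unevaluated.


translate([296, 0, 555]) cube([112, 725, 40]);
translate([0, 97, 0]) rotate([0, atan2(296, 555), 0]) cube([29, 57, 629]);
translate([704, 97, 0]) mirror([1, 0, 0]) rotate([0, atan2(296, 555), 0]) cube([29, 57, 629]);
translate([0, 571, 0]) rotate([0, atan2(296, 555), 0]) cube([29, 57, 629]);
translate([704, 571, 0]) mirror([1, 0, 0]) rotate([0, atan2(296, 555), 0]) cube([29, 57, 629]);


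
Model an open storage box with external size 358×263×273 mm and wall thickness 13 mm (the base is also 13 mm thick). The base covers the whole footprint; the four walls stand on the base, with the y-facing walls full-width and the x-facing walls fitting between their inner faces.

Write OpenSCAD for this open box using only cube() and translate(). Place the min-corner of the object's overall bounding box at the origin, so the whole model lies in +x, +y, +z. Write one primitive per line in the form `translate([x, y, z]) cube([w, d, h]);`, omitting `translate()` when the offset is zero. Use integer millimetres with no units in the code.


cube([358, 263, 13]);
translate([0, 0, 13]) cube([358, 13, 260]);
translate([0, 250, 13]) cube([358, 13, 260]);
translate([0, 13, 13]) cube([13, 237, 260]);
translate([345, 13, 13]) cube([13, 237, 260]);


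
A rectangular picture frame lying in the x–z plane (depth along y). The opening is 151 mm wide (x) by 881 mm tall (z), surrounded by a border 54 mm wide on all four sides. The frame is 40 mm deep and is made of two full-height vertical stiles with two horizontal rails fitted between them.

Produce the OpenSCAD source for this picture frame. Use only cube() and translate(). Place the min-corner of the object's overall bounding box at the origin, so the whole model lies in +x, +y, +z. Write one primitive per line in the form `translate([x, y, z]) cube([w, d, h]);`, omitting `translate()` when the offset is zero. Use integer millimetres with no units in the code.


cube([54, 40, 989]);
translate([205, 0, 0]) cube([54, 40, 989]);
translate([54, 0, 0]) cube([151, 40, 54]);
translate([54, 0, 935]) cube([151, 40, 54]);


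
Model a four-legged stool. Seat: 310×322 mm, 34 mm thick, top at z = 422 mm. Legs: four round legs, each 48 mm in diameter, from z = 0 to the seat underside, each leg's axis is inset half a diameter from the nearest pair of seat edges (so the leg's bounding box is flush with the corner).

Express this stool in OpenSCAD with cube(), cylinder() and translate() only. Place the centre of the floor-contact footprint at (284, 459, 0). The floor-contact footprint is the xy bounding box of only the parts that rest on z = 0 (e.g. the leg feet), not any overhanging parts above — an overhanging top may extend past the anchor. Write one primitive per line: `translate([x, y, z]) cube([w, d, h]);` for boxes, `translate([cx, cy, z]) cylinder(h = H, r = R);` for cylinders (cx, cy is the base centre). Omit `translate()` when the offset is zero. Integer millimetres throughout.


translate([129, 298, 388]) cube([310, 322, 34]);
translate([153, 322, 0]) cylinder(h = 388, r = 24);
translate([415, 322, 0]) cylinder(h = 388, r = 24);
translate([153, 596, 0]) cylinder(h = 388, r = 24);
translate([415, 596, 0]) cylinder(h = 388, r = 24);


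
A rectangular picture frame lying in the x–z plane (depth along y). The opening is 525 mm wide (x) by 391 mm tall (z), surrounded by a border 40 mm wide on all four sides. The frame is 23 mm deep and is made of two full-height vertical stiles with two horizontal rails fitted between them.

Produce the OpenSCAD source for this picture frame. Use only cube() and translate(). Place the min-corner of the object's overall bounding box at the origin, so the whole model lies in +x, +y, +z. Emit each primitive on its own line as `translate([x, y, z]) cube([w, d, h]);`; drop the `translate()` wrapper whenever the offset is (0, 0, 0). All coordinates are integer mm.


cube([40, 23, 471]);
translate([565, 0, 0]) cube([40, 23, 471]);
translate([40, 0, 0]) cube([525, 23, 40]);
translate([40, 0, 431]) cube([525, 23, 40]);


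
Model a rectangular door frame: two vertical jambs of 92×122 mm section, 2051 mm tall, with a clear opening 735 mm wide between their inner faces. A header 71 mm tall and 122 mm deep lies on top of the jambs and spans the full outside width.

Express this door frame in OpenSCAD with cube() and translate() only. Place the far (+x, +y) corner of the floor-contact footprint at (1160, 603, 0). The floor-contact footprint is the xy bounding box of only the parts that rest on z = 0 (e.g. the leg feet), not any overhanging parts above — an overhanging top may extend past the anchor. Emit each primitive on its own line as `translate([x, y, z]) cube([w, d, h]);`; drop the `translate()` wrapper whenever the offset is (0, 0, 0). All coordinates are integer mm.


translate([241, 481, 0]) cube([92, 122, 2051]);
translate([1068, 481, 0]) cube([92, 122, 2051]);
translate([241, 481, 2051]) cube([919, 122, 71]);


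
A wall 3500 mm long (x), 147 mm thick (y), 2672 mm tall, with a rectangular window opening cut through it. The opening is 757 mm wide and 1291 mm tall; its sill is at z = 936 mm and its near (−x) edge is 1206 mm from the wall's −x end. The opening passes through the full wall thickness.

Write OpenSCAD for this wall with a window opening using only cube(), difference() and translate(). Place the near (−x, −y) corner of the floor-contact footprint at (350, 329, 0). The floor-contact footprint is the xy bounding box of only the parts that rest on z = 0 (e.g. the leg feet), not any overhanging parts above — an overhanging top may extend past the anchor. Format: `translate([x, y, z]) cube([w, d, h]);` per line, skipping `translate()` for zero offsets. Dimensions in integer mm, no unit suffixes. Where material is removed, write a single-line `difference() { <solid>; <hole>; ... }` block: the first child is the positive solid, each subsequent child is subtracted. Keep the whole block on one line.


difference() { translate([350, 329, 0]) cube([3500, 147, 2672]); translate([1556, 329, 936]) cube([757, 147, 1291]); }


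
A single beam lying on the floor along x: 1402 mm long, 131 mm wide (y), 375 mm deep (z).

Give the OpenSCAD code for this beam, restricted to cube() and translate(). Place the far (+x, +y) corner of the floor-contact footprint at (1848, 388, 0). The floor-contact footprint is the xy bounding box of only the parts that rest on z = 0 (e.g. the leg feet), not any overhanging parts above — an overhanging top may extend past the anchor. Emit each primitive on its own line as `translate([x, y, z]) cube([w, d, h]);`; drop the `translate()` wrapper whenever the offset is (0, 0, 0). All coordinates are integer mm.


translate([446, 257, 0]) cube([1402, 131, 375]);


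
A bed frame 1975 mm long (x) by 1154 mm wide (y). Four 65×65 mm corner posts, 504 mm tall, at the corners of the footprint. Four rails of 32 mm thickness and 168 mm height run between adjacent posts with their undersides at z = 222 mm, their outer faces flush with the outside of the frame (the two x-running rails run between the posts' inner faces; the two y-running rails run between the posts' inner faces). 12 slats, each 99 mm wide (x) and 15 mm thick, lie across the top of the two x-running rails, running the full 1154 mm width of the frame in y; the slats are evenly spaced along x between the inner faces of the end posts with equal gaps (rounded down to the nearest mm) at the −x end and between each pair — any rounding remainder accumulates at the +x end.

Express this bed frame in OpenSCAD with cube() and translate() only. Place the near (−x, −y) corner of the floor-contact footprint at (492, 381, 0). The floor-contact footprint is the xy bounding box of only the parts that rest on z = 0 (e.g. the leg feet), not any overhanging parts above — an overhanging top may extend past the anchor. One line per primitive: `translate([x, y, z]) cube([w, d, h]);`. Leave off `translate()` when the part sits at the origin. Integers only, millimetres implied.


// slat z = rail_z + rail_h = 222 + 168 = 390
// slat gap = ⌊(1845 − 12·99) / 13⌋ = 50
translate([492, 381, 0]) cube([65, 65, 504]);
translate([492, 1470, 0]) cube([65, 65, 504]);
translate([2402, 381, 0]) cube([65, 65, 504]);
translate([2402, 1470, 0]) cube([65, 65, 504]);
translate([557, 381, 222]) cube([1845, 32, 168]);
translate([557, 1503, 222]) cube([1845, 32, 168]);
translate([492, 446, 222]) cube([32, 1024, 168]);
translate([2435, 446, 222]) cube([32, 1024, 168]);
translate([607, 381, 390]) cube([99, 1154, 15]);
translate([756, 381, 390]) cube([99, 1154, 15]);
translate([905, 381, 390]) cube([99, 1154, 15]);
translate([1054, 381, 390]) cube([99, 1154, 15]);
translate([1203, 381, 390]) cube([99, 1154, 15]);
translate([1352, 381, 390]) cube([99, 1154, 15]);
translate([1501, 381, 390]) cube([99, 1154, 15]);
translate([1650, 381, 390]) cube([99, 1154, 15]);
translate([1799, 381, 390]) cube([99, 1154, 15]);
translate([1948, 381, 390]) cube([99, 1154, 15]);
translate([2097, 381, 390]) cube([99, 1154, 15]);
translate([2246, 381, 390]) cube([99, 1154, 15]);


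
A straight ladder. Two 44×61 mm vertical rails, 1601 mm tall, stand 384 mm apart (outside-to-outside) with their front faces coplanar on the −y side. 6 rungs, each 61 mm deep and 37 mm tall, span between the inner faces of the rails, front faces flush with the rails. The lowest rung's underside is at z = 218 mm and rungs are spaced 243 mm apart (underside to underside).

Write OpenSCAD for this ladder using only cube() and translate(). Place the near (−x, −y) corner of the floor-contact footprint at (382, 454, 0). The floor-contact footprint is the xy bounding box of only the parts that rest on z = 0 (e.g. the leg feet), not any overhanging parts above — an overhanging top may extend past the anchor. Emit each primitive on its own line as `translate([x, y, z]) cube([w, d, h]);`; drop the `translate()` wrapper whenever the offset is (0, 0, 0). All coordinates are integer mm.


translate([382, 454, 0]) cube([44, 61, 1601]);
translate([722, 454, 0]) cube([44, 61, 1601]);
translate([426, 454, 218]) cube([296, 61, 37]);
translate([426, 454, 461]) cube([296, 61, 37]);
translate([426, 454, 704]) cube([296, 61, 37]);
translate([426, 454, 947]) cube([296, 61, 37]);
translate([426, 454, 1190]) cube([296, 61, 37]);
translate([426, 454, 1433]) cube([296, 61, 37]);


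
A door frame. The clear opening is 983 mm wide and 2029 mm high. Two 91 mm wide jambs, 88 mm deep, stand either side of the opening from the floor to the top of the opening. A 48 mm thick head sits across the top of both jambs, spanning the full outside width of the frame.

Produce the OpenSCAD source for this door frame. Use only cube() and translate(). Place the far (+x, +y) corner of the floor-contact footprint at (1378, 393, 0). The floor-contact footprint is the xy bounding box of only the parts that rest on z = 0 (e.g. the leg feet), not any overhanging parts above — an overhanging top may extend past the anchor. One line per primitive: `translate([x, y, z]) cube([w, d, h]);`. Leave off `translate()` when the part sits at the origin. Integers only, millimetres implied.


translate([213, 305, 0]) cube([91, 88, 2029]);
translate([1287, 305, 0]) cube([91, 88, 2029]);
translate([213, 305, 2029]) cube([1165, 88, 48]);


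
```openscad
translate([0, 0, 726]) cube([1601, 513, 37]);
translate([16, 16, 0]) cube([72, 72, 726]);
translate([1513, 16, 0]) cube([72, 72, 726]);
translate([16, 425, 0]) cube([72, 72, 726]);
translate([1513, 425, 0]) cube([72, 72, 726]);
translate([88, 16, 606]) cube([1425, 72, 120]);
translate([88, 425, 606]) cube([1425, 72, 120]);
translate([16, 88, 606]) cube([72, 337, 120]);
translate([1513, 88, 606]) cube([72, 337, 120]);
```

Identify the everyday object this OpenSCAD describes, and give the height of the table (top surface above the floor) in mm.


A table. The table height is 763 mm.

A 1601×513×37 slab sits at z = 726 on four 72 mm square posts — a table. The top surface is at 726 + 37 = 763 mm.


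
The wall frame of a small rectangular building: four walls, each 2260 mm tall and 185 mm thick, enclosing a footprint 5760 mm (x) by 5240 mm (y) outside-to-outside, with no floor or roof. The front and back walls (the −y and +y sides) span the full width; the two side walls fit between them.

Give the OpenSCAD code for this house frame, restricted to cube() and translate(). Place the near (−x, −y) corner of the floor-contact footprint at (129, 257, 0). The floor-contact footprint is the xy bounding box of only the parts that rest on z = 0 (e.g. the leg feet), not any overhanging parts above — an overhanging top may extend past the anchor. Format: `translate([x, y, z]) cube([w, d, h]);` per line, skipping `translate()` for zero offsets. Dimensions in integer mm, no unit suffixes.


translate([129, 257, 0]) cube([5760, 185, 2260]);
translate([129, 5312, 0]) cube([5760, 185, 2260]);
translate([129, 442, 0]) cube([185, 4870, 2260]);
translate([5704, 442, 0]) cube([185, 4870, 2260]);


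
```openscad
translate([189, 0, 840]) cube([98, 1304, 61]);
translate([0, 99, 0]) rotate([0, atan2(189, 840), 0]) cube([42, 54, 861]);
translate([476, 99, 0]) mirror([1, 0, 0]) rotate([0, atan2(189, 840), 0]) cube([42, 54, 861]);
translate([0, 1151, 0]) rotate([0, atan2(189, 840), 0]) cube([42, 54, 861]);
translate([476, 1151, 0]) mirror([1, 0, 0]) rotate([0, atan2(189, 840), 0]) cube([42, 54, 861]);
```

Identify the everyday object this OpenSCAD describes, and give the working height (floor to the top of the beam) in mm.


A sawhorse. The overall height is 901 mm.

A beam across two mirrored pairs of raked legs — a sawhorse. The beam's underside is at z = 840 (matching the legs' vertical rise in atan2(189, 840)) and the beam is 61 mm tall, so its top is at 840 + 61 = 901 mm. The raked legs top out at the beam's underside, so that is the highest point.


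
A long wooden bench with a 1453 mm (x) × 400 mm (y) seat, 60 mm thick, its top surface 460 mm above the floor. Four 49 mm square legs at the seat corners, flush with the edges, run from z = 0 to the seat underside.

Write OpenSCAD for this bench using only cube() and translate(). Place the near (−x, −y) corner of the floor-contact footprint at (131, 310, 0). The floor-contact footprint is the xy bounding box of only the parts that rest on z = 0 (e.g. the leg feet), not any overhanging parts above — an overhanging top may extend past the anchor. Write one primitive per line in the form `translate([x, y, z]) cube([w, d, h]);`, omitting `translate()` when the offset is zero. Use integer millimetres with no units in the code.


translate([131, 310, 400]) cube([1453, 400, 60]);
translate([131, 310, 0]) cube([49, 49, 400]);
translate([131, 661, 0]) cube([49, 49, 400]);
translate([1535, 310, 0]) cube([49, 49, 400]);
translate([1535, 661, 0]) cube([49, 49, 400]);


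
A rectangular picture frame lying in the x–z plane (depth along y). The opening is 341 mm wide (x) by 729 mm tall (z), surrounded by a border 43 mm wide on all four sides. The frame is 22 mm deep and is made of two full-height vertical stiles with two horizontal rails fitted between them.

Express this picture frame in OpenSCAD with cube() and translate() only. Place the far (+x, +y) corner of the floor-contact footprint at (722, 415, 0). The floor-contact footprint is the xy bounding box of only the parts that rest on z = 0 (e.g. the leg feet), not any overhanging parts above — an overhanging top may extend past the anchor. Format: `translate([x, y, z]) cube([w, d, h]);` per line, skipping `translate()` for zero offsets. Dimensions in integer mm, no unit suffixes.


translate([295, 393, 0]) cube([43, 22, 815]);
translate([679, 393, 0]) cube([43, 22, 815]);
translate([338, 393, 0]) cube([341, 22, 43]);
translate([338, 393, 772]) cube([341, 22, 43]);


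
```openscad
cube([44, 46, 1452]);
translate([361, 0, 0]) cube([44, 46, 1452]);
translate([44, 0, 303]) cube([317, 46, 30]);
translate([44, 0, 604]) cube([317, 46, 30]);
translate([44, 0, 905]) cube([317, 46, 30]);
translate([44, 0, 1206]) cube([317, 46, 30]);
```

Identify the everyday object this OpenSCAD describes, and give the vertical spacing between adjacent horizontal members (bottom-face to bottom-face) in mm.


A ladder. The rung spacing is 301 mm.

Two tall 44×46 posts with 4 short bars between them — a ladder. Adjacent rungs sit at z = 303 and z = 604, so the spacing is 604 − 303 = 301 mm.


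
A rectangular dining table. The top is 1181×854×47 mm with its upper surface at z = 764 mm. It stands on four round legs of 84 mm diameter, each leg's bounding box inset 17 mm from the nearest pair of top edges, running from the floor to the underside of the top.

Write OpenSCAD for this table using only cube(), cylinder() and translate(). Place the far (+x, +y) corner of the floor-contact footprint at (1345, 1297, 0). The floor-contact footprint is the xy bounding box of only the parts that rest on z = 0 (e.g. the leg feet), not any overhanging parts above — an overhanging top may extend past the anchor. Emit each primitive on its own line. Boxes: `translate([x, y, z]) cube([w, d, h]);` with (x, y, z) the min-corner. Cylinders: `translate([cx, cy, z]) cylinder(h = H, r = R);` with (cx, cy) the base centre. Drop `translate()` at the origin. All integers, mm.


translate([181, 460, 717]) cube([1181, 854, 47]);
translate([240, 519, 0]) cylinder(h = 717, r = 42);
translate([1303, 519, 0]) cylinder(h = 717, r = 42);
translate([240, 1255, 0]) cylinder(h = 717, r = 42);
translate([1303, 1255, 0]) cylinder(h = 717, r = 42);


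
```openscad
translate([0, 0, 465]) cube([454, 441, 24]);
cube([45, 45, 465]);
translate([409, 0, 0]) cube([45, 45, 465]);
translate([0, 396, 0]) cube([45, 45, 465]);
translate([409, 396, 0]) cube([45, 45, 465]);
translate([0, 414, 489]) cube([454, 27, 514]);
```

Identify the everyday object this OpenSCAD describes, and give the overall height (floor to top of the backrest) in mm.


A chair. The overall height is 1003 mm.

A slab on four corner posts with a tall panel at the back — a chair. The seat slab sits at z = 465 with thickness 24, and the 514 mm backrest starts at the seat top, so the overall height is 465 + 24 + 514 = 1003 mm.


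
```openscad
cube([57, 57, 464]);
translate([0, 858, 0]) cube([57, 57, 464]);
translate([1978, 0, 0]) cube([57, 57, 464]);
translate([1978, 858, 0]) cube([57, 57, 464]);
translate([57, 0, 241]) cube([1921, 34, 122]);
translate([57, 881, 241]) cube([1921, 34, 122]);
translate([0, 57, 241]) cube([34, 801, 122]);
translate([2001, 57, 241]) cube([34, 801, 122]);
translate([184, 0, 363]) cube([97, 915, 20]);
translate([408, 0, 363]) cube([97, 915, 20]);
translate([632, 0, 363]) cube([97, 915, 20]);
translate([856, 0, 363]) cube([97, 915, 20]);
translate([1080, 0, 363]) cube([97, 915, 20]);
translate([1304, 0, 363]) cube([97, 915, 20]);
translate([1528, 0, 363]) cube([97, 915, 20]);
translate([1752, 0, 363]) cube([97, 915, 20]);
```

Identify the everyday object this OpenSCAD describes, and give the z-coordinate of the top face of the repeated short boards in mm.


A bed frame. The slat-top height is 383 mm.

Four posts, four rails, and a row of slats — a bed frame. Slats sit on the rails at z = 241 + 122 = 363; with slat thickness 20, the top is 383 mm.


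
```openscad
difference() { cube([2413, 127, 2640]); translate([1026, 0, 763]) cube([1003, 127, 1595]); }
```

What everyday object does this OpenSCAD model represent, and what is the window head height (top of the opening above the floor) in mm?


A wall with a window opening. The window head height is 2358 mm.

A wall with a rectangular opening subtracted — a window. Sill at z = 763, opening 1595 mm tall, so the head is at 763 + 1595 = 2358 mm.


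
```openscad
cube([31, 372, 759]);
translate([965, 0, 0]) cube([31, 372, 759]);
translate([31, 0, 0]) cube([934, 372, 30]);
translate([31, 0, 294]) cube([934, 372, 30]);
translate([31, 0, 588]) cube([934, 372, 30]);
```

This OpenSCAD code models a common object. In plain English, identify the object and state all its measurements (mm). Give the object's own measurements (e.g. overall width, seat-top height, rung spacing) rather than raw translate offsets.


An open bookshelf. Two side panels, each 31 mm thick, 372 mm deep and 759 mm tall, stand 996 mm apart (outside-to-outside). Between them sit 3 shelves, each 30 mm thick and 372 mm deep, spanning the full gap between the sides. The bottom shelf rests on the floor (its underside at z = 0) and the clear gap between one shelf's top and the next shelf's underside is 264 mm.
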